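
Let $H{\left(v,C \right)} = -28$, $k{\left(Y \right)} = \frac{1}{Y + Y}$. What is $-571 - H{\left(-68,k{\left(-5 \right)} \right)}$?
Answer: $-543$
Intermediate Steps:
$k{\left(Y \right)} = \frac{1}{2 Y}$
$-571 - H{\left(-68,k{\left(-5 \right)} \right)} = -571 - -28 = -571 + 28 = -543$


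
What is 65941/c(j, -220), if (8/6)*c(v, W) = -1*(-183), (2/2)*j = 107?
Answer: 4324/9 ≈ 480.44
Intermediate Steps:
j = 107
c(v, W) = 549/4 (c(v, W) = 3*(-1*(-183))/4 = (¾)*183 = 549/4)
65941/c(j, -220) = 65941/(549/4) = 65941*(4/549) = 4324/9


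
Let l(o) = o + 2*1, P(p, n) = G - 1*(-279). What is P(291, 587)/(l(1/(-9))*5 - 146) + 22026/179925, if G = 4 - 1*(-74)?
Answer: -183676357/73709275 ≈ -2.4919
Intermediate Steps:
G = 78 (G = 4 + 74 = 78)
P(p, n) = 357 (P(p, n) = 78 - 1*(-279) = 78 + 279 = 357)
l(o) = 2 + o (l(o) = o + 2 = 2 + o)
P(291, 587)/(l(1/(-9))*5 - 146) + 22026/179925 = 357/((2 + 1/(-9))*5 - 146) + 22026/179925 = 357/((2 - ⅑)*5 - 146) + 22026*(1/179925) = 357/((17/9)*5 - 146) + 7342/59975 = 357/(85/9 - 146) + 7342/59975 = 357/(-1229/9) + 7342/59975 = 357*(-9/1229) + 7342/59975 = -3213/1229 + 7342/59975 = -183676357/73709275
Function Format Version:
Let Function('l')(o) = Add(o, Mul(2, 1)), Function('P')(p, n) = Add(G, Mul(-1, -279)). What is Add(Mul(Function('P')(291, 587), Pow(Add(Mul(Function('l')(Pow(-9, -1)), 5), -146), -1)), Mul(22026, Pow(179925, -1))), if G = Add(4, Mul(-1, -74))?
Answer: Rational(-183676357, 73709275) ≈ -2.4919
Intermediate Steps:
G = 78 (G = Add(4, 74) = 78)
Function('P')(p, n) = 357 (Function('P')(p, n) = Add(78, Mul(-1, -279)) = Add(78, 279) = 357)
Function('l')(o) = Add(2, o) (Function('l')(o) = Add(o, 2) = Add(2, o))
Add(Mul(Function('P')(291, 587), Pow(Add(Mul(Function('l')(Pow(-9, -1)), 5), -146), -1)), Mul(22026, Pow(179925, -1))) = Add(Mul(357, Pow(Add(Mul(Add(2, Pow(-9, -1)), 5), -146), -1)), Mul(22026, Pow(179925, -1))) = Add(Mul(357, Pow(Add(Mul(Add(2, Rational(-1, 9)), 5), -146), -1)), Mul(22026, Rational(1, 179925))) = Add(Mul(357, Pow(Add(Mul(Rational(17, 9), 5), -146), -1)), Rational(7342, 59975)) = Add(Mul(357, Pow(Add(Rational(85, 9), -146), -1)), Rational(7342, 59975)) = Add(Mul(357, Pow(Rational(-1229, 9), -1)), Rational(7342, 59975)) = Add(Mul(357, Rational(-9, 1229)), Rational(7342, 59975)) = Add(Rational(-3213, 1229), Rational(7342, 59975)) = Rational(-183676357, 73709275)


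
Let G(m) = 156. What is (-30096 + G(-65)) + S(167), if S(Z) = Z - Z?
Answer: -29940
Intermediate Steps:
S(Z) = 0
(-30096 + G(-65)) + S(167) = (-30096 + 156) + 0 = -29940 + 0 = -29940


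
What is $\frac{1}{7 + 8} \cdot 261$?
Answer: $\frac{87}{5} \approx 17.4$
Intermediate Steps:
$\frac{1}{7 + 8} \cdot 261 = \frac{1}{15} \cdot 261 = \frac{87}{5}$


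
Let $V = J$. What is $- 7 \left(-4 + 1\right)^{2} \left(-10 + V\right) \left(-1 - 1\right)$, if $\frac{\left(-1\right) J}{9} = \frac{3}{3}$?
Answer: $-2394$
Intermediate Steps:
$J = -9$ ($J = - 9 \cdot \frac{3}{3} = - 9 \cdot 3 \cdot \frac{1}{3} = \left(-9\right) 1 = -9$)
$V = -9$
$- 7 \left(-4 + 1\right)^{2} \left(-10 + V\right) \left(-1 - 1\right) = - 7 \left(-4 + 1\right)^{2} \left(-10 - 9\right) \left(-1 - 1\right) = - 7 \left(-3\right)^{2} \left(\left(-19\right) \left(-2\right)\right) = \left(-7\right) 9 \cdot 38 = \left(-63\right) 38 = -2394$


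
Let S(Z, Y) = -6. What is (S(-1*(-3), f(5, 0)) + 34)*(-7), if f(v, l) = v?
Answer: -196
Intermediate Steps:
(S(-1*(-3), f(5, 0)) + 34)*(-7) = (-6 + 34)*(-7) = 28*(-7) = -196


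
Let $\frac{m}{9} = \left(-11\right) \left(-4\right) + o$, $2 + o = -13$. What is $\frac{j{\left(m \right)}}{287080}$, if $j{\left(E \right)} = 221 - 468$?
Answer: $- \frac{247}{287080} \approx -0.00086039$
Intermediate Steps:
$o = -15$ ($o = -2 - 13 = -15$)
$m = 261$ ($m = 9 \left(\left(-11\right) \left(-4\right) - 15\right) = 9 \left(44 - 15\right) = 9 \cdot 29 = 261$)
$j{\left(E \right)} = -247$
$\frac{j{\left(m \right)}}{287080} = - \frac{247}{287080}$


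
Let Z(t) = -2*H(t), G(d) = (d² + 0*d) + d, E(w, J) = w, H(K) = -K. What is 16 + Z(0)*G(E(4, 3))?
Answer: 16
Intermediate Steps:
G(d) = d + d² (G(d) = (d² + 0) + d = d² + d = d + d²)
Z(t) = 2*t (Z(t) = -(-2)*t = 2*t)
16 + Z(0)*G(E(4, 3)) = 16 + (2*0)*(4*(1 + 4)) = 16 + 0*(4*5) = 16 + 0*20 = 16 + 0 = 16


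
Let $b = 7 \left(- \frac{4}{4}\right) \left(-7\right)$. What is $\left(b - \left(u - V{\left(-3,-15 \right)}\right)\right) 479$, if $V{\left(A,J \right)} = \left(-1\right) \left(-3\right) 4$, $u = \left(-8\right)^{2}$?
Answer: $-1437$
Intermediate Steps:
$b = 49$ ($b = 7 \left(\left(-4\right) \frac{1}{4}\right) \left(-7\right) = 7 \left(-1\right) \left(-7\right) = \left(-7\right) \left(-7\right) = 49$)
$u = 64$
$V{\left(A,J \right)} = 12$ ($V{\left(A,J \right)} = 3 \cdot 4 = 12$)
$\left(b - \left(u - V{\left(-3,-15 \right)}\right)\right) 479 = \left(49 + \left(12 - 64\right)\right) 479 = \left(49 - 52\right) 479 = \left(-3\right) 479 = -1437$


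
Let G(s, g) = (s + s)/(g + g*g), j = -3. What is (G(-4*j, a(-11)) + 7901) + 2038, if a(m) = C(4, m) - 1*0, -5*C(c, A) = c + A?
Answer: 69623/7 ≈ 9946.1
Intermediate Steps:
C(c, A) = -A/5 - c/5 (C(c, A) = -(c + A)/5 = -(A + c)/5 = -A/5 - c/5)
a(m) = -4/5 - m/5 (a(m) = (-m/5 - 1/5*4) - 1*0 = (-m/5 - 4/5) + 0 = (-4/5 - m/5) + 0 = -4/5 - m/5)
G(s, g) = 2*s/(g + g**2) (G(s, g) = (2*s)/(g + g**2) = 2*s/(g + g**2))
(G(-4*j, a(-11)) + 7901) + 2038 = (2*(-4*(-3))/((-4/5 - 1/5*(-11))*(1 + (-4/5 - 1/5*(-11)))) + 7901) + 2038 = (2*12/((-4/5 + 11/5)*(1 + (-4/5 + 11/5))) + 7901) + 2038 = (2*12/((7/5)*(1 + 7/5)) + 7901) + 2038 = (2*12*(5/7)/(12/5) + 7901) + 2038 = (2*12*(5/7)*(5/12) + 7901) + 2038 = (50/7 + 7901) + 2038 = 55357/7 + 2038 = 69623/7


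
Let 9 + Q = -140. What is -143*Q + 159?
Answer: 21466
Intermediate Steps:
Q = -149 (Q = -9 - 140 = -149)
-143*Q + 159 = -143*(-149) + 159 = 21307 + 159 = 21466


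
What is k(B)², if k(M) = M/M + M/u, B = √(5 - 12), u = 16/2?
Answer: (8 + I*√7)²/64 ≈ 0.89063 + 0.66144*I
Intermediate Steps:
u = 8 (u = 16*(½) = 8)
B = I*√7 (B = √(-7) = I*√7 ≈ 2.6458*I)
k(M) = 1 + M/8 (k(M) = M/M + M/8 = 1 + M*(⅛) = 1 + M/8)
k(B)² = (1 + (I*√7)/8)² = (1 + I*√7/8)²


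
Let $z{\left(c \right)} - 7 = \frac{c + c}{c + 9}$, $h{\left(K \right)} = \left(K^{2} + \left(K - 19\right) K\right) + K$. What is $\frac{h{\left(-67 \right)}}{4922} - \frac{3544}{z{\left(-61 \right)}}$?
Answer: $- \frac{225529028}{598023} \approx -377.12$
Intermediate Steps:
$h{\left(K \right)} = K + K^{2} + K \left(-19 + K\right)$ ($h{\left(K \right)} = \left(K^{2} + \left(K - 19\right) K\right) + K = \left(K^{2} + \left(-19 + K\right) K\right) + K = \left(K^{2} + K \left(-19 + K\right)\right) + K = K + K^{2} + K \left(-19 + K\right)$)
$z{\left(c \right)} = 7 + \frac{2 c}{9 + c}$ ($z{\left(c \right)} = 7 + \frac{c + c}{c + 9} = 7 + \frac{2 c}{9 + c}$)
$\frac{h{\left(-67 \right)}}{4922} - \frac{3544}{z{\left(-61 \right)}} = \frac{2 \left(-67\right) \left(-9 - 67\right)}{4922} - \frac{3544}{9 \frac{1}{9 - 61} \left(7 - 61\right)} = 2 \left(-67\right) \left(-76\right) \frac{1}{4922} - \frac{3544}{9 \frac{1}{-52} \left(-54\right)} = 10184 \cdot \frac{1}{4922} - \frac{3544}{9 \left(- \frac{1}{52}\right) \left(-54\right)} = \frac{5092}{2461} - \frac{3544}{\frac{243}{26}} = \frac{5092}{2461} - \frac{92144}{243} = - \frac{225529028}{598023}$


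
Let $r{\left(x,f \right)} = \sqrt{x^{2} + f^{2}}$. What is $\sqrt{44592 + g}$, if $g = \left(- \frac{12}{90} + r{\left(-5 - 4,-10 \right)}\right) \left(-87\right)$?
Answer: $\frac{\sqrt{1115090 - 2175 \sqrt{181}}}{5} \approx 208.41$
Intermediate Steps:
$r{\left(x,f \right)} = \sqrt{f^{2} + x^{2}}$
$g = \frac{58}{5} - 87 \sqrt{181}$ ($g = \left(- \frac{12}{90} + \sqrt{\left(-10\right)^{2} + \left(-5 - 4\right)^{2}}\right) \left(-87\right) = \left(\left(-12\right) \frac{1}{90} + \sqrt{100 + \left(-9\right)^{2}}\right) \left(-87\right) = \left(- \frac{2}{15} + \sqrt{100 + 81}\right) \left(-87\right) = \left(- \frac{2}{15} + \sqrt{181}\right) \left(-87\right) = \frac{58}{5} - 87 \sqrt{181} \approx -1158.9$)
$\sqrt{44592 + g} = \sqrt{44592 + \left(\frac{58}{5} - 87 \sqrt{181}\right)} = \sqrt{\frac{223018}{5} - 87 \sqrt{181}}$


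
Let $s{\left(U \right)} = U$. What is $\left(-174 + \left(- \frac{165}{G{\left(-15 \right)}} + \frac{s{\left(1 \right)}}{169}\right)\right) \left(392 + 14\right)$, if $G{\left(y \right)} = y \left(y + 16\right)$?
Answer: $- \frac{11183676}{169} \approx -66176.0$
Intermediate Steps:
$G{\left(y \right)} = y \left(16 + y\right)$
$\left(-174 + \left(- \frac{165}{G{\left(-15 \right)}} + \frac{s{\left(1 \right)}}{169}\right)\right) \left(392 + 14\right) = \left(-174 - \left(- \frac{1}{169} + 165 \left(- \frac{1}{15 \left(16 - 15\right)}\right)\right)\right) \left(392 + 14\right) = \left(-174 - \left(- \frac{1}{169} + \frac{165}{\left(-15\right) 1}\right)\right) 406 = \left(-174 - \left(- \frac{1}{169} + \frac{165}{-15}\right)\right) 406 = \left(-174 + \left(\left(-165\right) \left(- \frac{1}{15}\right) + \frac{1}{169}\right)\right) 406 = \left(-174 + \left(11 + \frac{1}{169}\right)\right) 406 = \left(-174 + \frac{1860}{169}\right) 406 = \left(- \frac{27546}{169}\right) 406 = - \frac{11183676}{169}$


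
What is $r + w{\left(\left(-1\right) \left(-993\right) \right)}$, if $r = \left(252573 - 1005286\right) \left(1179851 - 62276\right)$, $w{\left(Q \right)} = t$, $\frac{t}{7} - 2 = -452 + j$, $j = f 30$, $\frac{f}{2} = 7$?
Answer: $-841213231185$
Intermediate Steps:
$f = 14$ ($f = 2 \cdot 7 = 14$)
$j = 420$ ($j = 14 \cdot 30 = 420$)
$t = -210$ ($t = 14 + 7 \left(-452 + 420\right) = 14 + 7 \left(-32\right) = 14 - 224 = -210$)
$w{\left(Q \right)} = -210$
$r = -841213230975$ ($r = \left(-752713\right) 1117575 = -841213230975$)
$r + w{\left(\left(-1\right) \left(-993\right) \right)} = -841213230975 - 210 = -841213231185$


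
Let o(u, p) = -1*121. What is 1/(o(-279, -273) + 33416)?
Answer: 1/33295 ≈ 3.0035e-5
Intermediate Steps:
o(u, p) = -121
1/(o(-279, -273) + 33416) = 1/(-121 + 33416) = 1/33295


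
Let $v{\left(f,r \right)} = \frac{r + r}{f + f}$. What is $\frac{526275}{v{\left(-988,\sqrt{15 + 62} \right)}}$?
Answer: $- \frac{519959700 \sqrt{77}}{77} \approx -5.9255 \cdot 10^{7}$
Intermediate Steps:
$v{\left(f,r \right)} = \frac{r}{f}$ ($v{\left(f,r \right)} = \frac{2 r}{2 f} = 2 r \frac{1}{2 f} = \frac{r}{f}$)
$\frac{526275}{v{\left(-988,\sqrt{15 + 62} \right)}} = \frac{526275}{\sqrt{15 + 62} \frac{1}{-988}} = \frac{526275}{\sqrt{77} \left(- \frac{1}{988}\right)} = \frac{526275}{\left(- \frac{1}{988}\right) \sqrt{77}} = 526275 \left(- \frac{988 \sqrt{77}}{77}\right) = - \frac{519959700 \sqrt{77}}{77}$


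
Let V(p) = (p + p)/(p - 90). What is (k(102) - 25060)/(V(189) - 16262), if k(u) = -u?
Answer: 138391/89420 ≈ 1.5477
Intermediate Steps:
V(p) = 2*p/(-90 + p) (V(p) = (2*p)/(-90 + p) = 2*p/(-90 + p))
(k(102) - 25060)/(V(189) - 16262) = (-1*102 - 25060)/(2*189/(-90 + 189) - 16262) = (-102 - 25060)/(2*189/99 - 16262) = -25162/(2*189*(1/99) - 16262) = -25162/(42/11 - 16262) = -25162/(-178840/11) = -25162*(-11/178840) = 138391/89420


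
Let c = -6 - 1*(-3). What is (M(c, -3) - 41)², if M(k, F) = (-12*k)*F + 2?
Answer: 21609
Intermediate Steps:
c = -3 (c = -6 + 3 = -3)
M(k, F) = 2 - 12*F*k (M(k, F) = -12*F*k + 2 = 2 - 12*F*k)
(M(c, -3) - 41)² = ((2 - 12*(-3)*(-3)) - 41)² = ((2 - 108) - 41)² = (-106 - 41)² = (-147)² = 21609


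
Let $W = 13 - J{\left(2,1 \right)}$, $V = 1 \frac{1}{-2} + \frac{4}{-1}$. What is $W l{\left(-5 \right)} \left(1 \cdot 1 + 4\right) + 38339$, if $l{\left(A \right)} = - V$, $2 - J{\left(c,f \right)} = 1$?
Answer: $38609$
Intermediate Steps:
$J{\left(c,f \right)} = 1$ ($J{\left(c,f \right)} = 2 - 1 = 1$)
$V = - \frac{9}{2}$ ($V = 1 \left(- \frac{1}{2}\right) + 4 \left(-1\right) = - \frac{1}{2} - 4 = - \frac{9}{2} \approx -4.5$)
$l{\left(A \right)} = \frac{9}{2}$ ($l{\left(A \right)} = \left(-1\right) \left(- \frac{9}{2}\right) = \frac{9}{2}$)
$W = 12$ ($W = 13 - 1 = 12$)
$W l{\left(-5 \right)} \left(1 \cdot 1 + 4\right) + 38339 = 12 \cdot \frac{9}{2} \left(1 \cdot 1 + 4\right) + 38339 = 54 \left(1 + 4\right) + 38339 = 54 \cdot 5 + 38339 = 270 + 38339 = 38609$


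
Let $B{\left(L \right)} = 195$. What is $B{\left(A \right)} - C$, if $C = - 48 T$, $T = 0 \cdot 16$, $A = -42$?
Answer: $195$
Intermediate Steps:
$T = 0$
$C = 0$ ($C = \left(-48\right) 0 = 0$)
$B{\left(A \right)} - C = 195 - 0 = 195 + 0 = 195$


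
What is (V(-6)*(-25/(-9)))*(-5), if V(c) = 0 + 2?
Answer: -250/9 ≈ -27.778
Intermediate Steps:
V(c) = 2
(V(-6)*(-25/(-9)))*(-5) = (2*(-25/(-9)))*(-5) = (2*(-25*(-1/9)))*(-5) = (2*(25/9))*(-5) = (50/9)*(-5) = -250/9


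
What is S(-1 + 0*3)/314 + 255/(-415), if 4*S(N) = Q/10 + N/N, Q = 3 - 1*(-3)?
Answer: -39952/65155 ≈ -0.61318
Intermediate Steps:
Q = 6 (Q = 3 + 3 = 6)
S(N) = ⅖ (S(N) = (6/10 + N/N)/4 = (6*(⅒) + 1)/4 = (⅗ + 1)/4 = (¼)*(8/5) = ⅖)
S(-1 + 0*3)/314 + 255/(-415) = (⅖)/314 + 255/(-415) = (⅖)*(1/314) + 255*(-1/415) = 1/785 - 51/83 = -39952/65155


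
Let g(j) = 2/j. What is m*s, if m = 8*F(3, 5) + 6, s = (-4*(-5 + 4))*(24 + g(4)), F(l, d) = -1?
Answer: -196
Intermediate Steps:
s = 98 (s = (-4*(-5 + 4))*(24 + 2/4) = (-4*(-1))*(24 + 2*(¼)) = 4*(24 + ½) = 4*(49/2) = 98)
m = -2 (m = 8*(-1) + 6 = -8 + 6 = -2)
m*s = -2*98 = -196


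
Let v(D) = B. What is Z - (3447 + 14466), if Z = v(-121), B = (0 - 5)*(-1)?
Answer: -17908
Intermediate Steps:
B = 5 (B = -5*(-1) = 5)
v(D) = 5
Z = 5
Z - (3447 + 14466) = 5 - (3447 + 14466) = 5 - 1*17913 = 5 - 17913 = -17908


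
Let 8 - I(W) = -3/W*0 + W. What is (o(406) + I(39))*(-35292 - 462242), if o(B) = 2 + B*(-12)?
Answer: 2438414134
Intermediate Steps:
o(B) = 2 - 12*B
I(W) = 8 - W (I(W) = 8 - (-3/W*0 + W) = 8 - (0 + W) = 8 - W)
(o(406) + I(39))*(-35292 - 462242) = ((2 - 12*406) + (8 - 1*39))*(-35292 - 462242) = ((2 - 4872) + (8 - 39))*(-497534) = (-4870 - 31)*(-497534) = -4901*(-497534) = 2438414134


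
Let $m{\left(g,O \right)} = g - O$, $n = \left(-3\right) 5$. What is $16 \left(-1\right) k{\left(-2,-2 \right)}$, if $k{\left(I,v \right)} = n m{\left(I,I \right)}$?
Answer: $0$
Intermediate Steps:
$n = -15$
$k{\left(I,v \right)} = 0$ ($k{\left(I,v \right)} = - 15 \left(I - I\right) = \left(-15\right) 0 = 0$)
$16 \left(-1\right) k{\left(-2,-2 \right)} = 16 \left(-1\right) 0 = \left(-16\right) 0 = 0$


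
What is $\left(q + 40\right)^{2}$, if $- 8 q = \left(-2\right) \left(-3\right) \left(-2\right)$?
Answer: $\frac{6889}{4} \approx 1722.3$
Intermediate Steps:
$q = \frac{3}{2}$ ($q = - \frac{\left(-2\right) \left(-3\right) \left(-2\right)}{8} = - \frac{6 \left(-2\right)}{8} = \left(- \frac{1}{8}\right) \left(-12\right) = \frac{3}{2} \approx 1.5$)
$\left(q + 40\right)^{2} = \left(\frac{3}{2} + 40\right)^{2} = \left(\frac{83}{2}\right)^{2} = \frac{6889}{4}$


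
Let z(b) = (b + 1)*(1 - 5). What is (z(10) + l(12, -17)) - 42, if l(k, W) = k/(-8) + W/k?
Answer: -1067/12 ≈ -88.917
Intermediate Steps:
l(k, W) = -k/8 + W/k (l(k, W) = k*(-⅛) + W/k = -k/8 + W/k)
z(b) = -4 - 4*b (z(b) = (1 + b)*(-4) = -4 - 4*b)
(z(10) + l(12, -17)) - 42 = ((-4 - 4*10) + (-⅛*12 - 17/12)) - 42 = ((-4 - 40) + (-3/2 - 17*1/12)) - 42 = (-44 + (-3/2 - 17/12)) - 42 = (-44 - 35/12) - 42 = -563/12 - 42 = -1067/12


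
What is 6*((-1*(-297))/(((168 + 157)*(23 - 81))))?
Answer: -891/9425 ≈ -0.094536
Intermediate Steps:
6*((-1*(-297))/(((168 + 157)*(23 - 81)))) = 6*(297/((325*(-58)))) = 6*(297/(-18850)) = 6*(297*(-1/18850)) = 6*(-297/18850) = -891/9425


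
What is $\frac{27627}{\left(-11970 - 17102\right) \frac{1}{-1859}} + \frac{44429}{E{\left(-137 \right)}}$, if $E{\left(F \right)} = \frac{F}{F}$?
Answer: $\frac{1342998481}{29072} \approx 46196.0$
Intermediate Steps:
$E{\left(F \right)} = 1$
$\frac{27627}{\left(-11970 - 17102\right) \frac{1}{-1859}} + \frac{44429}{E{\left(-137 \right)}} = \frac{27627}{\left(-11970 - 17102\right) \frac{1}{-1859}} + \frac{44429}{1} = \frac{27627}{\left(-11970 - 17102\right) \left(- \frac{1}{1859}\right)} + 44429 \cdot 1 = \frac{27627}{\left(-29072\right) \left(- \frac{1}{1859}\right)} + 44429 = \frac{27627}{\frac{29072}{1859}} + 44429 = 27627 \cdot \frac{1859}{29072} + 44429 = \frac{51358593}{29072} + 44429 = \frac{1342998481}{29072}$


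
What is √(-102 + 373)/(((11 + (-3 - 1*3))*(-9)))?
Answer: -√271/45 ≈ -0.36582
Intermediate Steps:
√(-102 + 373)/(((11 + (-3 - 1*3))*(-9))) = √271/(((11 + (-3 - 3))*(-9))) = √271/(((11 - 6)*(-9))) = √271/((5*(-9))) = √271/(-45) = √271*(-1/45) = -√271/45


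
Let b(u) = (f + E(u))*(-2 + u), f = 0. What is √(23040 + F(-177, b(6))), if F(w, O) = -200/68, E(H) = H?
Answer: √6657710/17 ≈ 151.78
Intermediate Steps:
b(u) = u*(-2 + u) (b(u) = (0 + u)*(-2 + u) = u*(-2 + u))
F(w, O) = -50/17 (F(w, O) = -200*1/68 = -50/17)
√(23040 + F(-177, b(6))) = √(23040 - 50/17) = √(391630/17) = √6657710/17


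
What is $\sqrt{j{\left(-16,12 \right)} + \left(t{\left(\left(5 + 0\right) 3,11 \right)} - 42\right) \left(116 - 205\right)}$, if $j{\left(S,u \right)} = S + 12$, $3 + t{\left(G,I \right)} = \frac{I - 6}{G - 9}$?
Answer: $\frac{\sqrt{141366}}{6} \approx 62.664$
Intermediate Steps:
$t{\left(G,I \right)} = -3 + \frac{-6 + I}{-9 + G}$ ($t{\left(G,I \right)} = -3 + \frac{I - 6}{G - 9} = -3 + \frac{-6 + I}{-9 + G}$)
$j{\left(S,u \right)} = 12 + S$
$\sqrt{j{\left(-16,12 \right)} + \left(t{\left(\left(5 + 0\right) 3,11 \right)} - 42\right) \left(116 - 205\right)} = \sqrt{\left(12 - 16\right) + \left(\frac{21 + 11 - 3 \left(5 + 0\right) 3}{-9 + \left(5 + 0\right) 3} - 42\right) \left(116 - 205\right)} = \sqrt{-4 + \left(\frac{21 + 11 - 3 \cdot 5 \cdot 3}{-9 + 5 \cdot 3} - 42\right) \left(-89\right)} = \sqrt{-4 + \left(\frac{21 + 11 - 45}{-9 + 15} - 42\right) \left(-89\right)} = \sqrt{-4 + \left(\frac{21 + 11 - 45}{6} - 42\right) \left(-89\right)} = \sqrt{-4 + \left(\frac{1}{6} \left(-13\right) - 42\right) \left(-89\right)} = \sqrt{-4 + \left(- \frac{13}{6} - 42\right) \left(-89\right)} = \sqrt{-4 - - \frac{23585}{6}} = \sqrt{-4 + \frac{23585}{6}} = \sqrt{\frac{23561}{6}} = \frac{\sqrt{141366}}{6}$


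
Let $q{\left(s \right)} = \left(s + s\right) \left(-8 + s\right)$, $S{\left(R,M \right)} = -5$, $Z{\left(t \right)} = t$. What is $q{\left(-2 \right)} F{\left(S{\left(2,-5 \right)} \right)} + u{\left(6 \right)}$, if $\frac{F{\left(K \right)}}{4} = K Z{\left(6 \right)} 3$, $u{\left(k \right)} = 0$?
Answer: $-14400$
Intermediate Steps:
$F{\left(K \right)} = 72 K$ ($F{\left(K \right)} = 4 K 6 \cdot 3 = 4 \cdot 6 K 3 = 4 \cdot 18 K = 72 K$)
$q{\left(s \right)} = 2 s \left(-8 + s\right)$
$q{\left(-2 \right)} F{\left(S{\left(2,-5 \right)} \right)} + u{\left(6 \right)} = 2 \left(-2\right) \left(-8 - 2\right) 72 \left(-5\right) + 0 = 2 \left(-2\right) \left(-10\right) \left(-360\right) + 0 = 40 \left(-360\right) + 0 = -14400 + 0 = -14400$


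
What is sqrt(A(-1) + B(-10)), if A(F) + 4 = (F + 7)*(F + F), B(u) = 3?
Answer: I*sqrt(13) ≈ 3.6056*I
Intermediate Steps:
A(F) = -4 + 2*F*(7 + F) (A(F) = -4 + (F + 7)*(F + F) = -4 + (7 + F)*(2*F) = -4 + 2*F*(7 + F))
sqrt(A(-1) + B(-10)) = sqrt((-4 + 2*(-1)**2 + 14*(-1)) + 3) = sqrt((-4 + 2*1 - 14) + 3) = sqrt((-4 + 2 - 14) + 3) = sqrt(-16 + 3) = sqrt(-13) = I*sqrt(13)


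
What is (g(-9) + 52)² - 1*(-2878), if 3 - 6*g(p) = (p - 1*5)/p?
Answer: 16350289/2916 ≈ 5607.1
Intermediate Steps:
g(p) = ½ - (-5 + p)/(6*p) (g(p) = ½ - (p - 1*5)/(6*p) = ½ - (p - 5)/(6*p) = ½ - (-5 + p)/(6*p))
(g(-9) + 52)² - 1*(-2878) = ((⅙)*(5 + 2*(-9))/(-9) + 52)² - 1*(-2878) = ((⅙)*(-⅑)*(5 - 18) + 52)² + 2878 = ((⅙)*(-⅑)*(-13) + 52)² + 2878 = (13/54 + 52)² + 2878 = (2821/54)² + 2878 = 7958041/2916 + 2878 = 16350289/2916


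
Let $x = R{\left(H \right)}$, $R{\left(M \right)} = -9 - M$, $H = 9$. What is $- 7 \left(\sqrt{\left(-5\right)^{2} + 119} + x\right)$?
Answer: $42$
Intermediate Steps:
$x = -18$ ($x = -9 - 9 = -18$)
$- 7 \left(\sqrt{\left(-5\right)^{2} + 119} + x\right) = - 7 \left(\sqrt{\left(-5\right)^{2} + 119} - 18\right) = - 7 \left(\sqrt{25 + 119} - 18\right) = - 7 \left(\sqrt{144} - 18\right) = - 7 \left(12 - 18\right) = \left(-7\right) \left(-6\right) = 42$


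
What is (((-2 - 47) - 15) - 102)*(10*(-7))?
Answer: 11620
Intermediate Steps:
(((-2 - 47) - 15) - 102)*(10*(-7)) = ((-49 - 15) - 102)*(-70) = (-64 - 102)*(-70) = -166*(-70) = 11620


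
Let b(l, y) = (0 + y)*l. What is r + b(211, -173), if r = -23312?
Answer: -59815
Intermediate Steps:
b(l, y) = l*y (b(l, y) = y*l = l*y)
r + b(211, -173) = -23312 + 211*(-173) = -23312 - 36503 = -59815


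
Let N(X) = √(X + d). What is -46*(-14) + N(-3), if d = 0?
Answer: 644 + I*√3 ≈ 644.0 + 1.732*I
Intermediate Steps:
N(X) = √X (N(X) = √(X + 0) = √X)
-46*(-14) + N(-3) = -46*(-14) + √(-3) = 644 + I*√3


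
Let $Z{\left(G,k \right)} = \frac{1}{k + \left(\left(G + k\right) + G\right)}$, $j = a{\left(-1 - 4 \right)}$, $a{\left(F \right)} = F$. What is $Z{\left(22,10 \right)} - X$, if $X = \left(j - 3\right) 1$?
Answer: $\frac{513}{64} \approx 8.0156$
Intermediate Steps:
$j = -5$ ($j = -1 - 4 = -5$)
$X = -8$ ($X = \left(-5 - 3\right) 1 = \left(-8\right) 1 = -8$)
$Z{\left(G,k \right)} = \frac{1}{2 G + 2 k}$ ($Z{\left(G,k \right)} = \frac{1}{k + \left(k + 2 G\right)} = \frac{1}{2 G + 2 k}$)
$Z{\left(22,10 \right)} - X = \frac{1}{2 \left(22 + 10\right)} - -8 = \frac{1}{2 \cdot 32} + 8 = \frac{1}{2} \cdot \frac{1}{32} + 8 = \frac{1}{64} + 8 = \frac{513}{64}$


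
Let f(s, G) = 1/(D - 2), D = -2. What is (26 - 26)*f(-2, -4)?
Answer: 0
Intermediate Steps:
f(s, G) = -1/4 (f(s, G) = 1/(-2 - 2) = 1/(-4) = -1/4)
(26 - 26)*f(-2, -4) = (26 - 26)*(-1/4) = 0*(-1/4) = 0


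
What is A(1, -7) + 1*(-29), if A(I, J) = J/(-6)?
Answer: -167/6 ≈ -27.833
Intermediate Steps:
A(I, J) = -J/6 (A(I, J) = J*(-1/6) = -J/6)
A(1, -7) + 1*(-29) = -1/6*(-7) + 1*(-29) = 7/6 - 29 = -167/6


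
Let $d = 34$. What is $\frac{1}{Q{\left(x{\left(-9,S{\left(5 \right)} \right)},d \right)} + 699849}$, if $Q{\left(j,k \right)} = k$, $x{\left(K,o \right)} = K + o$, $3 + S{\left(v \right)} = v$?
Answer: $\frac{1}{699883} \approx 1.4288 \cdot 10^{-6}$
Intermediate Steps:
$S{\left(v \right)} = -3 + v$
$\frac{1}{Q{\left(x{\left(-9,S{\left(5 \right)} \right)},d \right)} + 699849} = \frac{1}{34 + 699849} = \frac{1}{699883}$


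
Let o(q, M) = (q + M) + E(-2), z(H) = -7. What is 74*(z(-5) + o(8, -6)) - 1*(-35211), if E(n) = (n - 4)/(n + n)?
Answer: 34952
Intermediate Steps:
E(n) = (-4 + n)/(2*n) (E(n) = (-4 + n)/((2*n)) = (-4 + n)*(1/(2*n)) = (-4 + n)/(2*n))
o(q, M) = 3/2 + M + q (o(q, M) = (q + M) + (½)*(-4 - 2)/(-2) = (M + q) + (½)*(-½)*(-6) = (M + q) + 3/2 = 3/2 + M + q)
74*(z(-5) + o(8, -6)) - 1*(-35211) = 74*(-7 + (3/2 - 6 + 8)) - 1*(-35211) = 74*(-7 + 7/2) + 35211 = 74*(-7/2) + 35211 = -259 + 35211 = 34952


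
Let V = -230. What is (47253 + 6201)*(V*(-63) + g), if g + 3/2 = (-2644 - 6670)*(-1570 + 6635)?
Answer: -2520939897861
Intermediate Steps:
g = -94350823/2 (g = -3/2 + (-2644 - 6670)*(-1570 + 6635) = -3/2 - 9314*5065 = -3/2 - 47175410 = -94350823/2 ≈ -4.7175e+7)
(47253 + 6201)*(V*(-63) + g) = (47253 + 6201)*(-230*(-63) - 94350823/2) = 53454*(14490 - 94350823/2) = 53454*(-94321843/2) = -2520939897861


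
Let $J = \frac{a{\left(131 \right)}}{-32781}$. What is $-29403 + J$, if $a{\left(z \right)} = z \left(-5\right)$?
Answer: $- \frac{963859088}{32781} \approx -29403.0$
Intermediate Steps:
$a{\left(z \right)} = - 5 z$
$J = \frac{655}{32781}$ ($J = \frac{\left(-5\right) 131}{-32781} = \left(-655\right) \left(- \frac{1}{32781}\right) = \frac{655}{32781} \approx 0.019981$)
$-29403 + J = -29403 + \frac{655}{32781} = - \frac{963859088}{32781}$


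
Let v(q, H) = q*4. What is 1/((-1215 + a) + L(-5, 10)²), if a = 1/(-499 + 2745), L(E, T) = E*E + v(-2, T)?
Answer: -2246/2079795 ≈ -0.0010799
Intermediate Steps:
v(q, H) = 4*q
L(E, T) = -8 + E² (L(E, T) = E*E + 4*(-2) = E² - 8 = -8 + E²)
a = 1/2246 ≈ 0.00044524
1/((-1215 + a) + L(-5, 10)²) = 1/((-1215 + 1/2246) + (-8 + (-5)²)²) = 1/(-2728889/2246 + (-8 + 25)²) = 1/(-2728889/2246 + 17²) = 1/(-2728889/2246 + 289) = 1/(-2079795/2246) = -2246/2079795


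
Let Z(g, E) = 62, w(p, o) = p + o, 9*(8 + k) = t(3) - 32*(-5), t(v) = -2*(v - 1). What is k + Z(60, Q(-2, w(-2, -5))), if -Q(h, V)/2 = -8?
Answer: 214/3 ≈ 71.333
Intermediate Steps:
t(v) = 2 - 2*v (t(v) = -2*(-1 + v) = 2 - 2*v)
k = 28/3 (k = -8 + ((2 - 2*3) - 32*(-5))/9 = -8 + ((2 - 6) + 160)/9 = -8 + (-4 + 160)/9 = -8 + (1/9)*156 = -8 + 52/3 = 28/3 ≈ 9.3333)
w(p, o) = o + p
Q(h, V) = 16 (Q(h, V) = -2*(-8) = 16)
k + Z(60, Q(-2, w(-2, -5))) = 28/3 + 62 = 214/3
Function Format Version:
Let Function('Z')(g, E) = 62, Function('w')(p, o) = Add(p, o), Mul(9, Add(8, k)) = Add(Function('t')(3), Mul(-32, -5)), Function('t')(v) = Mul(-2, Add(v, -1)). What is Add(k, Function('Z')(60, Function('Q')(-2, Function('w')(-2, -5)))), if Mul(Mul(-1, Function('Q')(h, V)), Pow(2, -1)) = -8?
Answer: Rational(214, 3) ≈ 71.333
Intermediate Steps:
Function('t')(v) = Add(2, Mul(-2, v)) (Function('t')(v) = Mul(-2, Add(-1, v)) = Add(2, Mul(-2, v)))
k = Rational(28, 3) (k = Add(-8, Mul(Rational(1, 9), Add(Add(2, Mul(-2, 3)), Mul(-32, -5)))) = Add(-8, Mul(Rational(1, 9), Add(Add(2, -6), 160))) = Add(-8, Mul(Rational(1, 9), Add(-4, 160))) = Add(-8, Mul(Rational(1, 9), 156)) = Add(-8, Rational(52, 3)) = Rational(28, 3) ≈ 9.3333)
Function('w')(p, o) = Add(o, p)
Function('Q')(h, V) = 16 (Function('Q')(h, V) = Mul(-2, -8) = 16)
Add(k, Function('Z')(60, Function('Q')(-2, Function('w')(-2, -5)))) = Add(Rational(28, 3), 62) = Rational(214, 3)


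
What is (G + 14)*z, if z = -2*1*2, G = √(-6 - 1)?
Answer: -56 - 4*I*√7 ≈ -56.0 - 10.583*I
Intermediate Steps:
G = I*√7 (G = √(-7) = I*√7 ≈ 2.6458*I)
z = -4 (z = -2*2 = -4)
(G + 14)*z = (I*√7 + 14)*(-4) = (14 + I*√7)*(-4) = -56 - 4*I*√7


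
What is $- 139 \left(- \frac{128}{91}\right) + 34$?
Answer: $\frac{20886}{91} \approx 229.52$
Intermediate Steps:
$- 139 \left(- \frac{128}{91}\right) + 34 = - 139 \left(\left(-128\right) \frac{1}{91}\right) + 34 = \left(-139\right) \left(- \frac{128}{91}\right) + 34 = \frac{17792}{91} + 34 = \frac{20886}{91}$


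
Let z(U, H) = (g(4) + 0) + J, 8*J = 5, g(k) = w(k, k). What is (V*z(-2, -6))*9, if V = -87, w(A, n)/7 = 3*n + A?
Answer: -705483/8 ≈ -88185.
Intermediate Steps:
w(A, n) = 7*A + 21*n (w(A, n) = 7*(3*n + A) = 7*(A + 3*n) = 7*A + 21*n)
g(k) = 28*k (g(k) = 7*k + 21*k = 28*k)
J = 5/8 (J = (⅛)*5 = 5/8 ≈ 0.62500)
z(U, H) = 901/8 (z(U, H) = (28*4 + 0) + 5/8 = (112 + 0) + 5/8 = 112 + 5/8 = 901/8)
(V*z(-2, -6))*9 = -87*901/8*9 = -78387/8*9 = -705483/8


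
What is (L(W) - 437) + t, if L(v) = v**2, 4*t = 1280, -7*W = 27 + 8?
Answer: -92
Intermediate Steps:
W = -5 (W = -(27 + 8)/7 = -1/7*35 = -5)
t = 320 (t = (1/4)*1280 = 320)
(L(W) - 437) + t = ((-5)**2 - 437) + 320 = (25 - 437) + 320 = -412 + 320 = -92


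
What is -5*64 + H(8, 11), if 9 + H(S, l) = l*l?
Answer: -208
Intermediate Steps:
H(S, l) = -9 + l**2 (H(S, l) = -9 + l*l = -9 + l**2)
-5*64 + H(8, 11) = -5*64 + (-9 + 11**2) = -320 + (-9 + 121) = -320 + 112 = -208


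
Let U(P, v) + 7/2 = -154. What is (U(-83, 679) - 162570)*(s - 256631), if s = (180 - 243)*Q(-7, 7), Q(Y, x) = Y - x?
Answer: 83234790795/2 ≈ 4.1617e+10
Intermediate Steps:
U(P, v) = -315/2 (U(P, v) = -7/2 - 154 = -315/2)
s = 882 (s = (180 - 243)*(-7 - 1*7) = -63*(-7 - 7) = -63*(-14) = 882)
(U(-83, 679) - 162570)*(s - 256631) = (-315/2 - 162570)*(882 - 256631) = -325455/2*(-255749) = 83234790795/2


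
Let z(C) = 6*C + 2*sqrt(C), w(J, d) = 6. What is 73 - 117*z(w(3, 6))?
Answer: -4139 - 234*sqrt(6) ≈ -4712.2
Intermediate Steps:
z(C) = 2*sqrt(C) + 6*C
73 - 117*z(w(3, 6)) = 73 - 117*(2*sqrt(6) + 6*6) = 73 - 117*(2*sqrt(6) + 36) = 73 - 117*(36 + 2*sqrt(6)) = 73 + (-4212 - 234*sqrt(6)) = -4139 - 234*sqrt(6)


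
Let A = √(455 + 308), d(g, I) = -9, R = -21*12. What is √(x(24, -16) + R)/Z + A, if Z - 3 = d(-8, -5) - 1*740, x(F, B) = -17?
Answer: √763 - I*√269/746 ≈ 27.622 - 0.021986*I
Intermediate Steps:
R = -252
Z = -746 (Z = 3 + (-9 - 1*740) = 3 + (-9 - 740) = 3 - 749 = -746)
A = √763 ≈ 27.622
√(x(24, -16) + R)/Z + A = √(-17 - 252)/(-746) + √763 = √(-269)*(-1/746) + √763 = (I*√269)*(-1/746) + √763 = -I*√269/746 + √763 = √763 - I*√269/746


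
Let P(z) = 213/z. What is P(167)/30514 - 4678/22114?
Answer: -11916809941/56344680766 ≈ -0.21150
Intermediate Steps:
P(167)/30514 - 4678/22114 = (213/167)/30514 - 4678/22114 = (213*(1/167))*(1/30514) - 4678*1/22114 = (213/167)*(1/30514) - 2339/11057 = 213/5095838 - 2339/11057 = -11916809941/56344680766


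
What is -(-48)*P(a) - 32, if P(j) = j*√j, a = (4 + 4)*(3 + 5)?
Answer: 24544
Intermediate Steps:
a = 64 (a = 8*8 = 64)
P(j) = j^(3/2)
-(-48)*P(a) - 32 = -(-48)*64^(3/2) - 32 = -(-48)*512 - 32 = -48*(-512) - 32 = 24576 - 32 = 24544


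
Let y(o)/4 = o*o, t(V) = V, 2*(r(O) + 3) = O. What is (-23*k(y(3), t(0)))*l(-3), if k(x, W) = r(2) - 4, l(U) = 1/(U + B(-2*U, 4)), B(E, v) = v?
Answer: 138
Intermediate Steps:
r(O) = -3 + O/2
l(U) = 1/(4 + U) (l(U) = 1/(U + 4) = 1/(4 + U))
y(o) = 4*o² (y(o) = 4*(o*o) = 4*o²)
k(x, W) = -6 (k(x, W) = (-3 + (½)*2) - 4 = (-3 + 1) - 4 = -2 - 4 = -6)
(-23*k(y(3), t(0)))*l(-3) = (-23*(-6))/(4 - 3) = 138/1 = 138*1 = 138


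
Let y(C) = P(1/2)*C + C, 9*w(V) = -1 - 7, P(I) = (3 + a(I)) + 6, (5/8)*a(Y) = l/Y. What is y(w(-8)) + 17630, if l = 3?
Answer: 792566/45 ≈ 17613.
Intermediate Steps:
a(Y) = 24/(5*Y) (a(Y) = 8*(3/Y)/5 = 24/(5*Y))
P(I) = 9 + 24/(5*I) (P(I) = (3 + 24/(5*I)) + 6 = 9 + 24/(5*I))
w(V) = -8/9 (w(V) = (-1 - 7)/9 = (⅑)*(-8) = -8/9)
y(C) = 98*C/5 (y(C) = (9 + 24/(5*(1/2)))*C + C = (9 + 24/(5*(½)))*C + C = (9 + (24/5)*2)*C + C = (9 + 48/5)*C + C = 93*C/5 + C = 98*C/5)
y(w(-8)) + 17630 = (98/5)*(-8/9) + 17630 = -784/45 + 17630 = 792566/45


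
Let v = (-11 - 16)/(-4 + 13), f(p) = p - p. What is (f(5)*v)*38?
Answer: 0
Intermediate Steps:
f(p) = 0
v = -3 (v = -27/9 = -27*⅑ = -3)
(f(5)*v)*38 = (0*(-3))*38 = 0*38 = 0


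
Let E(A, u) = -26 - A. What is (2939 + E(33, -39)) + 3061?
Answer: 5941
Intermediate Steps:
(2939 + E(33, -39)) + 3061 = (2939 + (-26 - 1*33)) + 3061 = (2939 + (-26 - 33)) + 3061 = (2939 - 59) + 3061 = 2880 + 3061 = 5941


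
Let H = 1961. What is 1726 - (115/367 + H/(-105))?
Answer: 67219022/38535 ≈ 1744.4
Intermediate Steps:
1726 - (115/367 + H/(-105)) = 1726 - (115/367 + 1961/(-105)) = 1726 - (115*(1/367) + 1961*(-1/105)) = 1726 - (115/367 - 1961/105) = 1726 - 1*(-707612/38535) = 1726 + 707612/38535 = 67219022/38535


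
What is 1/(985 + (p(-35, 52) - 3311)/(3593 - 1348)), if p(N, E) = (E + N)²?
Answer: 2245/2208303 ≈ 0.0010166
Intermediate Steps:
1/(985 + (p(-35, 52) - 3311)/(3593 - 1348)) = 1/(985 + ((52 - 35)² - 3311)/(3593 - 1348)) = 1/(985 + (17² - 3311)/2245) = 1/(985 + (289 - 3311)*(1/2245)) = 1/(985 - 3022*1/2245) = 1/(985 - 3022/2245) = 1/(2208303/2245) = 2245/2208303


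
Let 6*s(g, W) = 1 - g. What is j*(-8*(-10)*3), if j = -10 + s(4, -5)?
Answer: -2520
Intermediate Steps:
s(g, W) = ⅙ - g/6 (s(g, W) = (1 - g)/6 = ⅙ - g/6)
j = -21/2 (j = -10 + (⅙ - ⅙*4) = -10 + (⅙ - ⅔) = -10 - ½ = -21/2 ≈ -10.500)
j*(-8*(-10)*3) = -21*(-8*(-10))*3/2 = -840*3 = -21/2*240 = -2520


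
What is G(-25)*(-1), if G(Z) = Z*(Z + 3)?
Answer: -550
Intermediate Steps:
G(Z) = Z*(3 + Z)
G(-25)*(-1) = -25*(3 - 25)*(-1) = -25*(-22)*(-1) = 550*(-1) = -550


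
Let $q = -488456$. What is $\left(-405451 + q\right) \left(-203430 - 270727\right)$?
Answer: $423852261399$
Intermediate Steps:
$\left(-405451 + q\right) \left(-203430 - 270727\right) = \left(-405451 - 488456\right) \left(-203430 - 270727\right) = \left(-893907\right) \left(-474157\right) = 423852261399$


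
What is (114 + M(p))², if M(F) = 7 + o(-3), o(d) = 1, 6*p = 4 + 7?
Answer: 14884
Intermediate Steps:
p = 11/6 (p = (4 + 7)/6 = (⅙)*11 = 11/6 ≈ 1.8333)
M(F) = 8 (M(F) = 7 + 1 = 8)
(114 + M(p))² = (114 + 8)² = 122² = 14884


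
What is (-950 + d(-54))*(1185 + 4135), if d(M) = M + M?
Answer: -5628560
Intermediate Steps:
d(M) = 2*M
(-950 + d(-54))*(1185 + 4135) = (-950 + 2*(-54))*(1185 + 4135) = (-950 - 108)*5320 = -1058*5320 = -5628560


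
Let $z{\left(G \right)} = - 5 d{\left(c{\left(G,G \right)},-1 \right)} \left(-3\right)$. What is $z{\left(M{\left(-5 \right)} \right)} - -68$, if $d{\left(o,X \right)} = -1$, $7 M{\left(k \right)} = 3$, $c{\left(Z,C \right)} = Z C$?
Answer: $53$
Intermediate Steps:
$c{\left(Z,C \right)} = C Z$
$M{\left(k \right)} = \frac{3}{7}$ ($M{\left(k \right)} = \frac{1}{7} \cdot 3 = \frac{3}{7}$)
$z{\left(G \right)} = -15$ ($z{\left(G \right)} = \left(-5\right) \left(-1\right) \left(-3\right) = 5 \left(-3\right) = -15$)
$z{\left(M{\left(-5 \right)} \right)} - -68 = -15 - -68 = -15 + 68 = 53$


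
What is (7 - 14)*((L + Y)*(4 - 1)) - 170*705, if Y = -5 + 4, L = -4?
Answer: -119745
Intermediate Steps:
Y = -1
(7 - 14)*((L + Y)*(4 - 1)) - 170*705 = (7 - 14)*((-4 - 1)*(4 - 1)) - 170*705 = -(-35)*3 - 119850 = -7*(-15) - 119850 = 105 - 119850 = -119745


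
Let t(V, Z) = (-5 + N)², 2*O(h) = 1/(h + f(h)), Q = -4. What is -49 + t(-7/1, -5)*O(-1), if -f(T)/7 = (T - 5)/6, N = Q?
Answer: -169/4 ≈ -42.250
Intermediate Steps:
N = -4
f(T) = 35/6 - 7*T/6 (f(T) = -7*(T - 5)/6 = -7*(-5 + T)/6 = -7*(-⅚ + T/6) = 35/6 - 7*T/6)
O(h) = 1/(2*(35/6 - h/6)) (O(h) = 1/(2*(h + (35/6 - 7*h/6))) = 1/(2*(35/6 - h/6)))
t(V, Z) = 81 (t(V, Z) = (-5 - 4)² = (-9)² = 81)
-49 + t(-7/1, -5)*O(-1) = -49 + 81*(3/(35 - 1*(-1))) = -49 + 81*(3/(35 + 1)) = -49 + 81*(3/36) = -49 + 81*(3*(1/36)) = -49 + 81*(1/12) = -49 + 27/4 = -169/4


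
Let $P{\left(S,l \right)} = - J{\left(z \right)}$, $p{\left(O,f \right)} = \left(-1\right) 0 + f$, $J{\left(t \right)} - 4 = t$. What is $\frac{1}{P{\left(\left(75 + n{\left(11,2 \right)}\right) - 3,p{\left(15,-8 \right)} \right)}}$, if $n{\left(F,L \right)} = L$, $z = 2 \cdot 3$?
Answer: $- \frac{1}{10} \approx -0.1$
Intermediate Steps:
$z = 6$
$J{\left(t \right)} = 4 + t$
$p{\left(O,f \right)} = f$ ($p{\left(O,f \right)} = 0 + f = f$)
$P{\left(S,l \right)} = -10$ ($P{\left(S,l \right)} = - (4 + 6) = \left(-1\right) 10 = -10$)
$\frac{1}{P{\left(\left(75 + n{\left(11,2 \right)}\right) - 3,p{\left(15,-8 \right)} \right)}} = \frac{1}{-10} = - \frac{1}{10}$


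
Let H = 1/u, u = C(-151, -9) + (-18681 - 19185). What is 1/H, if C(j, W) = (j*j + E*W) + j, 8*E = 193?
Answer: -123465/8 ≈ -15433.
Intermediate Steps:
E = 193/8 (E = (1/8)*193 = 193/8 ≈ 24.125)
C(j, W) = j + j**2 + 193*W/8 (C(j, W) = (j*j + 193*W/8) + j = (j**2 + 193*W/8) + j = j + j**2 + 193*W/8)
u = -123465/8 (u = (-151 + (-151)**2 + (193/8)*(-9)) + (-18681 - 19185) = (-151 + 22801 - 1737/8) - 37866 = 179463/8 - 37866 = -123465/8 ≈ -15433.)
H = -8/123465 (H = 1/(-123465/8) = -8/123465 ≈ -6.4796e-5)
1/H = 1/(-8/123465) = -123465/8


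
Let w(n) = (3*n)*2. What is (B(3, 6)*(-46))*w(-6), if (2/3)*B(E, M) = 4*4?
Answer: 39744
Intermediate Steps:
B(E, M) = 24 (B(E, M) = 3*(4*4)/2 = (3/2)*16 = 24)
w(n) = 6*n
(B(3, 6)*(-46))*w(-6) = (24*(-46))*(6*(-6)) = -1104*(-36) = 39744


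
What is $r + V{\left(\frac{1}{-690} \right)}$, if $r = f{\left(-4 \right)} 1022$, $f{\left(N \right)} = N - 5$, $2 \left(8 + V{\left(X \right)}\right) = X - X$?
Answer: $-9206$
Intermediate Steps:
$V{\left(X \right)} = -8$ ($V{\left(X \right)} = -8 + \frac{X - X}{2} = -8 + \frac{1}{2} \cdot 0 = -8 + 0 = -8$)
$f{\left(N \right)} = -5 + N$
$r = -9198$ ($r = \left(-5 - 4\right) 1022 = \left(-9\right) 1022 = -9198$)
$r + V{\left(\frac{1}{-690} \right)} = -9198 - 8 = -9206$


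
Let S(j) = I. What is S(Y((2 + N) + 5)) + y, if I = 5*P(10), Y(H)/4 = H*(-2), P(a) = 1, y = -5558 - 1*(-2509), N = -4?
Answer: -3044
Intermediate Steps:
y = -3049 (y = -5558 + 2509 = -3049)
Y(H) = -8*H (Y(H) = 4*(H*(-2)) = 4*(-2*H) = -8*H)
I = 5 (I = 5*1 = 5)
S(j) = 5
S(Y((2 + N) + 5)) + y = 5 - 3049 = -3044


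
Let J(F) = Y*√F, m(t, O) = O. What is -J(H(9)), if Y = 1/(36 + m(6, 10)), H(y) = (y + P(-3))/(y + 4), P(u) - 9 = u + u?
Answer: -√39/299 ≈ -0.020886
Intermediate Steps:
P(u) = 9 + 2*u (P(u) = 9 + (u + u) = 9 + 2*u)
H(y) = (3 + y)/(4 + y) (H(y) = (y + (9 + 2*(-3)))/(y + 4) = (y + (9 - 6))/(4 + y) = (y + 3)/(4 + y) = (3 + y)/(4 + y))
Y = 1/46 (Y = 1/(36 + 10) = 1/46 ≈ 0.021739)
J(F) = √F/46
-J(H(9)) = -√((3 + 9)/(4 + 9))/46 = -√(12/13)/46 = -2*√39/13/46 = -√39/299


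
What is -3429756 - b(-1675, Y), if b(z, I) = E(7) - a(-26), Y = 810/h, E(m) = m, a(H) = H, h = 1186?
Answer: -3429789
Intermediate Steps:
Y = 405/593 (Y = 810/1186 = 810*(1/1186) = 405/593 ≈ 0.68297)
b(z, I) = 33 (b(z, I) = 7 - 1*(-26) = 7 + 26 = 33)
-3429756 - b(-1675, Y) = -3429756 - 1*33 = -3429756 - 33 = -3429789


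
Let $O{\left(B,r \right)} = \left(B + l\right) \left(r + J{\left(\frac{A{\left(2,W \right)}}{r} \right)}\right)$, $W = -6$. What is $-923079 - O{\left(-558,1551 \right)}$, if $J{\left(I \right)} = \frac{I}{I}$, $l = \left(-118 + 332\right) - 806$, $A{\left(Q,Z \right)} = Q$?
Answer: $861721$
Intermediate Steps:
$l = -592$ ($l = 214 - 806 = -592$)
$J{\left(I \right)} = 1$
$O{\left(B,r \right)} = \left(1 + r\right) \left(-592 + B\right)$ ($O{\left(B,r \right)} = \left(B - 592\right) \left(r + 1\right) = \left(-592 + B\right) \left(1 + r\right) = \left(1 + r\right) \left(-592 + B\right)$)
$-923079 - O{\left(-558,1551 \right)} = -923079 - \left(-592 - 558 - 918192 - 865458\right) = -923079 - -1784800 = -923079 + 1784800 = 861721$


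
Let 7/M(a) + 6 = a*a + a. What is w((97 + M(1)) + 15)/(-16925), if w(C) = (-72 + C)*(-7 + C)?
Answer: -63189/270800 ≈ -0.23334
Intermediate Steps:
M(a) = 7/(-6 + a + a²) (M(a) = 7/(-6 + (a*a + a)) = 7/(-6 + (a² + a)) = 7/(-6 + (a + a²)) = 7/(-6 + a + a²))
w((97 + M(1)) + 15)/(-16925) = (504 + ((97 + 7/(-6 + 1 + 1²)) + 15)² - 79*((97 + 7/(-6 + 1 + 1²)) + 15))/(-16925) = (504 + ((97 + 7/(-6 + 1 + 1)) + 15)² - 79*((97 + 7/(-6 + 1 + 1)) + 15))*(-1/16925) = (504 + ((97 + 7/(-4)) + 15)² - 79*((97 + 7/(-4)) + 15))*(-1/16925) = (504 + ((97 + 7*(-¼)) + 15)² - 79*((97 + 7*(-¼)) + 15))*(-1/16925) = (504 + ((97 - 7/4) + 15)² - 79*((97 - 7/4) + 15))*(-1/16925) = (504 + (381/4 + 15)² - 79*(381/4 + 15))*(-1/16925) = (504 + (441/4)² - 79*441/4)*(-1/16925) = (504 + 194481/16 - 34839/4)*(-1/16925) = (63189/16)*(-1/16925) = -63189/270800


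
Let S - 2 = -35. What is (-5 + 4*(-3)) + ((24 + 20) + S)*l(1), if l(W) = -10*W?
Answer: -127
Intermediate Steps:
S = -33 (S = 2 - 35 = -33)
(-5 + 4*(-3)) + ((24 + 20) + S)*l(1) = (-5 + 4*(-3)) + ((24 + 20) - 33)*(-10*1) = (-5 - 12) + (44 - 33)*(-10) = -17 + 11*(-10) = -17 - 110 = -127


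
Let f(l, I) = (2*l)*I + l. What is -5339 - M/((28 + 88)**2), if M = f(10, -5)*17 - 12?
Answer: -35920021/6728 ≈ -5338.9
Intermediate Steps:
f(l, I) = l + 2*I*l (f(l, I) = 2*I*l + l = l + 2*I*l)
M = -1542 (M = (10*(1 + 2*(-5)))*17 - 12 = (10*(1 - 10))*17 - 12 = (10*(-9))*17 - 12 = -90*17 - 12 = -1530 - 12 = -1542)
-5339 - M/((28 + 88)**2) = -5339 - (-1542)/((28 + 88)**2) = -5339 - (-1542)/(116**2) = -5339 - (-1542)/13456 = -5339 - 1*(-771/6728) = -5339 + 771/6728 = -35920021/6728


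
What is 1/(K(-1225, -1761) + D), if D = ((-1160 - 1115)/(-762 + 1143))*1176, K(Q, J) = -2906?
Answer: -127/1260862 ≈ -0.00010072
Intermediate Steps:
D = -891800/127 (D = -2275/381*1176 = -891800/127 ≈ -7022.0)
1/(K(-1225, -1761) + D) = 1/(-2906 - 891800/127) = 1/(-1260862/127) = -127/1260862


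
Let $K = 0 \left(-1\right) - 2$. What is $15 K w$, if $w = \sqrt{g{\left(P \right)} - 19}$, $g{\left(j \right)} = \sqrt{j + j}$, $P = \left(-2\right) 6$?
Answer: $- 30 \sqrt{-19 + 2 i \sqrt{6}} \approx -16.722 - 131.83 i$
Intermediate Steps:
$P = -12$
$g{\left(j \right)} = \sqrt{2} \sqrt{j}$ ($g{\left(j \right)} = \sqrt{2 j} = \sqrt{2} \sqrt{j}$)
$K = -2$ ($K = 0 - 2 = -2$)
$w = \sqrt{-19 + 2 i \sqrt{6}}$ ($w = \sqrt{\sqrt{2} \sqrt{-12} - 19} = \sqrt{\sqrt{2} \cdot 2 i \sqrt{3} - 19} = \sqrt{2 i \sqrt{6} - 19} = \sqrt{-19 + 2 i \sqrt{6}} \approx 0.55741 + 4.3944 i$)
$15 K w = 15 \left(-2\right) \sqrt{-19 + 2 i \sqrt{6}} = - 30 \sqrt{-19 + 2 i \sqrt{6}}$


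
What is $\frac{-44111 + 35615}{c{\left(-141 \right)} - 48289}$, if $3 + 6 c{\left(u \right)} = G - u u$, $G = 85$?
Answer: $\frac{50976}{309533} \approx 0.16469$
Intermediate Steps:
$c{\left(u \right)} = \frac{41}{3} - \frac{u^{2}}{6}$ ($c{\left(u \right)} = - \frac{1}{2} + \frac{85 - u u}{6} = - \frac{1}{2} + \frac{85 - u^{2}}{6} = - \frac{1}{2} - \left(- \frac{85}{6} + \frac{u^{2}}{6}\right) = \frac{41}{3} - \frac{u^{2}}{6}$)
$\frac{-44111 + 35615}{c{\left(-141 \right)} - 48289} = \frac{-44111 + 35615}{\left(\frac{41}{3} - \frac{\left(-141\right)^{2}}{6}\right) - 48289} = - \frac{8496}{\left(\frac{41}{3} - \frac{6627}{2}\right) - 48289} = - \frac{8496}{- \frac{19799}{6} - 48289} = - \frac{8496}{- \frac{309533}{6}} = \left(-8496\right) \left(- \frac{6}{309533}\right) = \frac{50976}{309533}$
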